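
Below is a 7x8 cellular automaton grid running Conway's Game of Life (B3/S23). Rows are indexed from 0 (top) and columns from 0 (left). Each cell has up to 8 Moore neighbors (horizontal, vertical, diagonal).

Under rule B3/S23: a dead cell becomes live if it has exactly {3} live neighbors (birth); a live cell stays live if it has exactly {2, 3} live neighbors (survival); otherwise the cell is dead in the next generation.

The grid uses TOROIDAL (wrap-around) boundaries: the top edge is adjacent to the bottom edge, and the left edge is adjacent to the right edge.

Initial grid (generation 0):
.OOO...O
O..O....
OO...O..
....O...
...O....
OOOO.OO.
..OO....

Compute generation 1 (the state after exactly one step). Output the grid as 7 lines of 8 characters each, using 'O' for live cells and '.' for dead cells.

Simulating step by step:
Generation 0 (given above): 19 live cells
Generation 1: 16 live cells
(generation 1 grid is the final answer)

Answer: OO..O...
...OO..O
OO..O...
....O...
.O.O.O..
.O......
......OO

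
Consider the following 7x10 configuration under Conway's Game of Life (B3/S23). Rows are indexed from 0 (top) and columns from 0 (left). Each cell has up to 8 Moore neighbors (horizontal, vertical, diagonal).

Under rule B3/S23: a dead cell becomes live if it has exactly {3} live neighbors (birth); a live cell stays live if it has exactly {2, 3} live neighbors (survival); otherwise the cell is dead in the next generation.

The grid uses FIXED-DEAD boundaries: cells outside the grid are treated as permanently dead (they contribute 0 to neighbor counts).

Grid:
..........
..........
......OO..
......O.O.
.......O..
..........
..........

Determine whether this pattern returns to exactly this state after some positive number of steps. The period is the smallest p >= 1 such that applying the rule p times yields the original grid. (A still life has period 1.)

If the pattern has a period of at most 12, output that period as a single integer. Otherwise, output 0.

Answer: 1

Derivation:
Simulating and comparing each generation to the original:
Gen 0 (original, given above): 5 live cells
Gen 1: 5 live cells, MATCHES original -> period = 1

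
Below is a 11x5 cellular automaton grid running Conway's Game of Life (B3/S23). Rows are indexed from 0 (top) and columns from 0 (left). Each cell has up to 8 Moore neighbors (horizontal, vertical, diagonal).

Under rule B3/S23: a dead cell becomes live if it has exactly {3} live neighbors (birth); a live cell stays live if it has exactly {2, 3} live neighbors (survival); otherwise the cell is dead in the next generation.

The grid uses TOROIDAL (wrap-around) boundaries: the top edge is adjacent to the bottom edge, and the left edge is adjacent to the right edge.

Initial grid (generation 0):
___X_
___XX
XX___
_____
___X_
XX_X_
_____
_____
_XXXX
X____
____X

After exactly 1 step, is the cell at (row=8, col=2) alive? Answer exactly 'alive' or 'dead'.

Simulating step by step:
Generation 0 (given above): 15 live cells
Generation 1: 22 live cells
___X_
X_XXX
X___X
_____
__X_X
__X_X
_____
__XX_
XXXXX
XXX__
____X

Cell (8,2) at generation 1: 1 -> alive

Answer: alive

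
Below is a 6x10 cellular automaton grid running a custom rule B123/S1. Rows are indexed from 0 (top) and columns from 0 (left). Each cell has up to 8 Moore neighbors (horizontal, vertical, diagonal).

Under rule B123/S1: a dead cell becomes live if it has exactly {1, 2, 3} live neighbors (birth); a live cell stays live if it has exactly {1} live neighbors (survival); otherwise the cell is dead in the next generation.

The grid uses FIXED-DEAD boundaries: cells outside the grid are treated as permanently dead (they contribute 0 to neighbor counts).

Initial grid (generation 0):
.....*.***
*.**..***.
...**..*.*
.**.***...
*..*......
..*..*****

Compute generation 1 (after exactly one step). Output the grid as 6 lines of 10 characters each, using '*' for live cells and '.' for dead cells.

Answer: ******....
.*...*....
*........*
*......***
*.......**
******...*

Derivation:
Simulating step by step:
Generation 0 (given above): 27 live cells
Generation 1: 24 live cells
(generation 1 grid is the final answer)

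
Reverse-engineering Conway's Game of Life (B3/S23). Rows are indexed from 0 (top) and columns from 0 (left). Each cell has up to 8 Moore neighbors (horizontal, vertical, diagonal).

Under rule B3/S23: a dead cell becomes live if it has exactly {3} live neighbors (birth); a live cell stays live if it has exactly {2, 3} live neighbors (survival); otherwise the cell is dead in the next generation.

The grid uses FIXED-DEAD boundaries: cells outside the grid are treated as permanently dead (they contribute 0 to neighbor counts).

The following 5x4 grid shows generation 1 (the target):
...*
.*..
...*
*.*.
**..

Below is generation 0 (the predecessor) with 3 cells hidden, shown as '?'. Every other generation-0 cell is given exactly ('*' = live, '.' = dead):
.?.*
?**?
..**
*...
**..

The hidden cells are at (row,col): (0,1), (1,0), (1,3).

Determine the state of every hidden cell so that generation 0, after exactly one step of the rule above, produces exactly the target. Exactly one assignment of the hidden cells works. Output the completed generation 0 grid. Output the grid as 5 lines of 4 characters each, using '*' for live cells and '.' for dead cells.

Hidden generation-0 cells (in order): (0,1), (1,0), (1,3).
A hidden cell only influences target cells in its own 3x3 neighborhood. Try each of the 2^3 = 8 assignments, step the completed generation 0 forward once under B3/S23, and compare with the target:
  (0,1)=. (1,0)=. (1,3)=. -> step gives (0,2)='*' but target has '.' -> reject
  (0,1)=. (1,0)=. (1,3)=* -> step reproduces the target at every cell -> ACCEPT
  (0,1)=. (1,0)=* (1,3)=. -> step gives (0,1)='*' but target has '.' -> reject
  (0,1)=. (1,0)=* (1,3)=* -> step gives (0,1)='*' but target has '.' -> reject
  (0,1)=* (1,0)=. (1,3)=. -> step gives (0,1)='*' but target has '.' -> reject
  (0,1)=* (1,0)=. (1,3)=* -> step gives (0,1)='*' but target has '.' -> reject
  (0,1)=* (1,0)=* (1,3)=. -> step gives (0,0)='*' but target has '.' -> reject
  (0,1)=* (1,0)=* (1,3)=* -> step gives (0,0)='*' but target has '.' -> reject
Unique solution: (0,1)=dead, (1,0)=dead, (1,3)=live.
Check: live-neighbor counts of every cell in the completed generation 0:
1242
1254
2443
2432
2210
Applying B3/S23 to generation 0 with these counts gives:
...*
.*..
...*
*.*.
**..
which matches the target exactly.

Answer: ...*
.***
..**
*...
**..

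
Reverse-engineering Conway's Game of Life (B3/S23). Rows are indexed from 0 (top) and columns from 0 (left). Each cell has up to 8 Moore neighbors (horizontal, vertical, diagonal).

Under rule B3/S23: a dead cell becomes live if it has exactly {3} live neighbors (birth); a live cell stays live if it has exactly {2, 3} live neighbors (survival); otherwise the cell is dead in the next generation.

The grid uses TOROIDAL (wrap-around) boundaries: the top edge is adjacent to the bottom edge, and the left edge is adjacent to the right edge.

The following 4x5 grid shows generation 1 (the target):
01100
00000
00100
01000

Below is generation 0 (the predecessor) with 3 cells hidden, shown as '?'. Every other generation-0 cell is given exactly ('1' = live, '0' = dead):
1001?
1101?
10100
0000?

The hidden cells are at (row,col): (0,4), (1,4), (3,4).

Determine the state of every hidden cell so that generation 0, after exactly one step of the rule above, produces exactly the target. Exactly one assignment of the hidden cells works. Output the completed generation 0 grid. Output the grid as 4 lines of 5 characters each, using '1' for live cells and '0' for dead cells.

Hidden generation-0 cells (in order): (0,4), (1,4), (3,4).
A hidden cell only influences target cells in its own 3x3 neighborhood. Try each of the 2^3 = 8 assignments, step the completed generation 0 forward once under B3/S23, and compare with the target:
  (0,4)=0 (1,4)=0 (3,4)=0 -> step gives (0,0)='1' but target has '0' -> reject
  (0,4)=0 (1,4)=0 (3,4)=1 -> step gives (0,0)='1' but target has '0' -> reject
  (0,4)=0 (1,4)=1 (3,4)=0 -> step gives (0,0)='1' but target has '0' -> reject
  (0,4)=0 (1,4)=1 (3,4)=1 -> step gives (0,3)='1' but target has '0' -> reject
  (0,4)=1 (1,4)=0 (3,4)=0 -> step gives (0,0)='1' but target has '0' -> reject
  (0,4)=1 (1,4)=0 (3,4)=1 -> step gives (0,3)='1' but target has '0' -> reject
  (0,4)=1 (1,4)=1 (3,4)=0 -> step gives (0,3)='1' but target has '0' -> reject
  (0,4)=1 (1,4)=1 (3,4)=1 -> step reproduces the target at every cell -> ACCEPT
Unique solution: (0,4)=live, (1,4)=live, (3,4)=live.
Check: live-neighbor counts of every cell in the completed generation 0:
53346
54446
44245
43244
Applying B3/S23 to generation 0 with these counts gives:
01100
00000
00100
01000
which matches the target exactly.

Answer: 10011
11011
10100
00001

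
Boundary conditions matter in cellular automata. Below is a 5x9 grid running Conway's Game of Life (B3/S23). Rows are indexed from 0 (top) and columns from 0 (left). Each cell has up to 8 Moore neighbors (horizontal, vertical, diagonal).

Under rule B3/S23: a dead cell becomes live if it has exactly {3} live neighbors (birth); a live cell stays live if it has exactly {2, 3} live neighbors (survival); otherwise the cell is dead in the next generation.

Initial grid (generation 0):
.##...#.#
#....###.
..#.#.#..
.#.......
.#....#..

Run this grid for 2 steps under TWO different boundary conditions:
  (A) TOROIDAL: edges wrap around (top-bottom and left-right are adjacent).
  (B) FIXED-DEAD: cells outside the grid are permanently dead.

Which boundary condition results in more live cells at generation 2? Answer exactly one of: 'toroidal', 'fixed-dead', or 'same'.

Under TOROIDAL boundary, generation 2:
...#...##
...#....#
...#..###
###....#.
.........
Population = 13

Under FIXED-DEAD boundary, generation 2:
..#......
.##..#.#.
.#.#..#..
.##...#..
.........
Population = 11

Comparison: toroidal=13, fixed-dead=11 -> toroidal

Answer: toroidal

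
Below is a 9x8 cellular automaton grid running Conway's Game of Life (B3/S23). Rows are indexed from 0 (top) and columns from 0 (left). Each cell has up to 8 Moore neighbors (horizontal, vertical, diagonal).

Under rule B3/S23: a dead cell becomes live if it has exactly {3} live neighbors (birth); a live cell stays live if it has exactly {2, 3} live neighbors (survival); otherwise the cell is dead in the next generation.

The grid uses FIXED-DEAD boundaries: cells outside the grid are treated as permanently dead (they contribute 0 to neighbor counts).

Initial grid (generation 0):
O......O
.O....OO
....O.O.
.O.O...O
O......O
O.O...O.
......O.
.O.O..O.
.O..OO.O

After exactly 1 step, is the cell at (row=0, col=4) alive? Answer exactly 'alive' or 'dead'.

Answer: dead

Derivation:
Simulating step by step:
Generation 0 (given above): 23 live cells
Generation 1: 30 live cells
......OO
.....OOO
..O..OO.
......OO
O.O...OO
.O....OO
.OO..OOO
..O.O.OO
..O.OOO.

Cell (0,4) at generation 1: 0 -> dead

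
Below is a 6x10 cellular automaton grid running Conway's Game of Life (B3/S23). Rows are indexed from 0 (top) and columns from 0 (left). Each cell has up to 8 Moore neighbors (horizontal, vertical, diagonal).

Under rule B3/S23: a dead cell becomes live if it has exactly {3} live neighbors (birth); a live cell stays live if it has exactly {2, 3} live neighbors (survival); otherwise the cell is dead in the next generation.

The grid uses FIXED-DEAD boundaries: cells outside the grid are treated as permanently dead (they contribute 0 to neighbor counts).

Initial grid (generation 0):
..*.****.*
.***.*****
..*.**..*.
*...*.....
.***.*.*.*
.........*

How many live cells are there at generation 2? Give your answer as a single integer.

Answer: 17

Derivation:
Simulating step by step:
Generation 0 (given above): 27 live cells
Generation 1: 18 live cells
.**.*....*
.*.......*
..*.....**
......*.*.
.****...*.
..*.....*.
Generation 2: 17 live cells
.**.......
.*.*.....*
.......***
.*......*.
.***....**
.**.......
Population at generation 2: 17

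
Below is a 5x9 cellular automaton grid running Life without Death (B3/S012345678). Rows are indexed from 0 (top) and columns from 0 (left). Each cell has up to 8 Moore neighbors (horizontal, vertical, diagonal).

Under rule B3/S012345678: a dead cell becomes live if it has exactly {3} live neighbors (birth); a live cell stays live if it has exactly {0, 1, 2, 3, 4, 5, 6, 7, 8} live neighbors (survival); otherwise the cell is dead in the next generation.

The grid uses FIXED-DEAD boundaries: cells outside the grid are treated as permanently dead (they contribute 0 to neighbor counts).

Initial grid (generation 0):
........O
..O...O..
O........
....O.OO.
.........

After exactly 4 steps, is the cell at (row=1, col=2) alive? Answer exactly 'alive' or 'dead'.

Simulating step by step:
Generation 0 (given above): 7 live cells
Generation 1: 10 live cells
........O
..O...O..
O....OOO.
....O.OO.
.........
Generation 2: 11 live cells
........O
..O..OO..
O....OOO.
....O.OO.
.........
Generation 3: 12 live cells
........O
..O..OO..
O...OOOO.
....O.OO.
.........
Generation 4: 14 live cells
........O
..O.OOO..
O..OOOOO.
....O.OO.
.........

Cell (1,2) at generation 4: 1 -> alive

Answer: alive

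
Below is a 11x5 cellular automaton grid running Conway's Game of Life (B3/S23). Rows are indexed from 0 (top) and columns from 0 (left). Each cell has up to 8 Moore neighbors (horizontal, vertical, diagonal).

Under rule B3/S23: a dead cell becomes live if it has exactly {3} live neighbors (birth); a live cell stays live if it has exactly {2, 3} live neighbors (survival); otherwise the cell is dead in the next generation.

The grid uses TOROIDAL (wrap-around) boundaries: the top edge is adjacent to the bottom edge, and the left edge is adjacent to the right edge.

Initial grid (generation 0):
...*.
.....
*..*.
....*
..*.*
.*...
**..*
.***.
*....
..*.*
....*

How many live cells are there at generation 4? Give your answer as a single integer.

Answer: 21

Derivation:
Simulating step by step:
Generation 0 (given above): 17 live cells
Generation 1: 20 live cells
.....
....*
....*
*...*
*..*.
.****
...**
..**.
*...*
*..**
....*
Generation 2: 16 live cells
.....
.....
...**
*..*.
.....
.*...
**...
*.*..
***..
...*.
*..**
Generation 3: 17 live cells
....*
.....
...**
...*.
.....
**...
*.*..
..*.*
*.***
...*.
...**
Generation 4: 21 live cells
...**
...**
...**
...**
.....
**...
*.***
..*..
***..
*....
...**
Population at generation 4: 21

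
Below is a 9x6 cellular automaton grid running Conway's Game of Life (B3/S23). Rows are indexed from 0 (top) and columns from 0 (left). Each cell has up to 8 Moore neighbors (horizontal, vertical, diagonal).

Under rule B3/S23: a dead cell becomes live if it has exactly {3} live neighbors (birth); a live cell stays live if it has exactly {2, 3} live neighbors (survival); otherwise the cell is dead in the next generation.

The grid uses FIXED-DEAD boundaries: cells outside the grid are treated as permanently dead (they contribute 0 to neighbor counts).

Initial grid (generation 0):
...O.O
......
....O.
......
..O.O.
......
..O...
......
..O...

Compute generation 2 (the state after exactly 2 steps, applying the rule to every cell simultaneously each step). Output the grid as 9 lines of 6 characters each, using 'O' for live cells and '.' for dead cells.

Simulating step by step:
Generation 0 (given above): 7 live cells
Generation 1: 3 live cells
......
....O.
......
...O..
......
...O..
......
......
......
Generation 2: 0 live cells
(generation 2 grid is the final answer)

Answer: ......
......
......
......
......
......
......
......
......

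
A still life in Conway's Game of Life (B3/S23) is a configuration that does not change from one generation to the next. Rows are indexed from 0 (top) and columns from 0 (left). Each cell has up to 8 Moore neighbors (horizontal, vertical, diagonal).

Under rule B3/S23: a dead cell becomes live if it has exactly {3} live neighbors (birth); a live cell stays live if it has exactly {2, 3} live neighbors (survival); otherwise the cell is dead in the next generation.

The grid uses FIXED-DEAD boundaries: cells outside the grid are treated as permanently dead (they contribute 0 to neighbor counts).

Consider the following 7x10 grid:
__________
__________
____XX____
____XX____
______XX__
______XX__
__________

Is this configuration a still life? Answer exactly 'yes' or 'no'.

Compute generation 1 and compare to generation 0 (given above):
Generation 1:
__________
__________
____XX____
____X_____
_______X__
______XX__
__________
Cell (3,5) differs: gen0=1 vs gen1=0 -> NOT a still life.

Answer: no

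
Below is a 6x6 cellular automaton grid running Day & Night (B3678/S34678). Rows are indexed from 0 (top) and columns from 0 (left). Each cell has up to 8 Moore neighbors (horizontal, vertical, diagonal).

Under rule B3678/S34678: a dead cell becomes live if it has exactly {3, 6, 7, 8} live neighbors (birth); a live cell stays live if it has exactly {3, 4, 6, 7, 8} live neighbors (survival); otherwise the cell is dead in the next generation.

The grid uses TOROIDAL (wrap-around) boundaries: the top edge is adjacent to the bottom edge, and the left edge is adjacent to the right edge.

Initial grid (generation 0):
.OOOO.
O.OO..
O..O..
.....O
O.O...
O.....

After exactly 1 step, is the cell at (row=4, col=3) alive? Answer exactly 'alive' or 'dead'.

Answer: dead

Derivation:
Simulating step by step:
Generation 0 (given above): 13 live cells
Generation 1: 15 live cells
OOOO.O
.....O
.OO.OO
OO....
.O...O
.....O

Cell (4,3) at generation 1: 0 -> dead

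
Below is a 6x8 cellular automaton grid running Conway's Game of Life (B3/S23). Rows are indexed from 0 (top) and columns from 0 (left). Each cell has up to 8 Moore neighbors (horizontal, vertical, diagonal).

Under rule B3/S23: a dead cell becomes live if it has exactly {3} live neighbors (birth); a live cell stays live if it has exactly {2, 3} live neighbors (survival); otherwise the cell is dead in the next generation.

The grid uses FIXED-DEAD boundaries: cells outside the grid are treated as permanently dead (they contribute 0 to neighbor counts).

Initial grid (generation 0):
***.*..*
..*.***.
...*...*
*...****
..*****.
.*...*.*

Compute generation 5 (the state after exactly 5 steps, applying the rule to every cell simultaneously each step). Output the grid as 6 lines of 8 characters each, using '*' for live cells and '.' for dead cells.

Simulating step by step:
Generation 0 (given above): 24 live cells
Generation 1: 19 live cells
.**.*.*.
..*.****
...*...*
..*....*
.***....
..**.*..
Generation 2: 20 live cells
.**.*.**
.**.*..*
..****.*
.*......
.*..*...
.*.**...
Generation 3: 18 live cells
.**..***
.......*
....***.
.*...*..
**.**...
..***...
Generation 4: 18 live cells
......**
....*..*
....***.
****..*.
**...*..
.**.*...
Generation 5: 18 live cells
(generation 5 grid is the final answer)

Answer: ......**
....*..*
.**.*.**
*.**..*.
....**..
***.....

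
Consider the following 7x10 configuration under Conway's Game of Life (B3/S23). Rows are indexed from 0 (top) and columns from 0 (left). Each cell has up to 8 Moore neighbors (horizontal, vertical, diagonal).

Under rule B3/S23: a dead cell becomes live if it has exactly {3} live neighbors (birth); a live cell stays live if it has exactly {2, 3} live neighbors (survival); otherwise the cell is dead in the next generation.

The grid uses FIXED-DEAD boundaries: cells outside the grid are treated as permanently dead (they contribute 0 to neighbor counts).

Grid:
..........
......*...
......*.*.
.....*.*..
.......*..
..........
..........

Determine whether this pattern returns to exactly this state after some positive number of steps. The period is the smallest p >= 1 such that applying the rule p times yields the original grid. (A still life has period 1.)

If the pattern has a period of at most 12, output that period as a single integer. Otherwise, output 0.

Answer: 2

Derivation:
Simulating and comparing each generation to the original:
Gen 0 (original, given above): 6 live cells
Gen 1: 6 live cells, differs from original
Gen 2: 6 live cells, MATCHES original -> period = 2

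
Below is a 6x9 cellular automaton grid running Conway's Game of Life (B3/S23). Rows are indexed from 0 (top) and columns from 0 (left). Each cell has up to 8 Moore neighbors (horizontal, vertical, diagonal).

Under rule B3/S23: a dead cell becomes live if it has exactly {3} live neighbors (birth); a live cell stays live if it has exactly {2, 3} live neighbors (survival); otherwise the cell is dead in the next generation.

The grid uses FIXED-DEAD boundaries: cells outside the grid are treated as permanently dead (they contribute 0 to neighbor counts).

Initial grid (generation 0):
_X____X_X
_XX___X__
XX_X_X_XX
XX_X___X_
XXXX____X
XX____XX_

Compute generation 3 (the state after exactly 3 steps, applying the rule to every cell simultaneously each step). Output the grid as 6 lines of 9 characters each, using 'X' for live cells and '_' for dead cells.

Answer: ___XX_XX_
__X___X_X
_________
__XX_XX__
_____XX__
_______X_

Derivation:
Simulating step by step:
Generation 0 (given above): 25 live cells
Generation 1: 18 live cells
_XX____X_
_____XX_X
___XX__XX
___X__XX_
___X__X_X
X______X_
Generation 2: 18 live cells
______XX_
__XXXXX_X
___XX___X
__XX_XX__
______X_X
_______X_
Generation 3: 14 live cells
(generation 3 grid is the final answer)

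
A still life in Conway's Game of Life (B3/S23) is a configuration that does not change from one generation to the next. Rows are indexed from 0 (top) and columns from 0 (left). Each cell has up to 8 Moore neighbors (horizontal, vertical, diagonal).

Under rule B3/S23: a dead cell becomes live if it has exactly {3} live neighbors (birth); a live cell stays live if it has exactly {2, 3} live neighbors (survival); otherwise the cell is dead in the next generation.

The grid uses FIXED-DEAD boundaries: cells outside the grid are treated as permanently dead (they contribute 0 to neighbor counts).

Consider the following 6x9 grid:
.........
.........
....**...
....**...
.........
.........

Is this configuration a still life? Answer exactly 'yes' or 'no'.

Compute generation 1 and compare to generation 0 (given above):
Generation 1:
.........
.........
....**...
....**...
.........
.........
The grids are IDENTICAL -> still life.

Answer: yes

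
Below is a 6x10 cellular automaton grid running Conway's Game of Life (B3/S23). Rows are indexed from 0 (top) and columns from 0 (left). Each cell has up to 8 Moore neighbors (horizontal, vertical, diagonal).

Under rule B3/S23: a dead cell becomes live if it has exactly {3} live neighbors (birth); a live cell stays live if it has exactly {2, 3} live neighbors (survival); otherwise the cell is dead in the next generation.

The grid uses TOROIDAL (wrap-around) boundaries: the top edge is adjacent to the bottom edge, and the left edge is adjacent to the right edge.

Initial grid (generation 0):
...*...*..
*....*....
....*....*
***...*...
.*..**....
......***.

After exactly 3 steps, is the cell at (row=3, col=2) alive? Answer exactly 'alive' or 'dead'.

Simulating step by step:
Generation 0 (given above): 16 live cells
Generation 1: 19 live cells
.......**.
....*.....
.....*...*
*****.....
***..*....
....*****.
Generation 2: 19 live cells
....*...*.
........*.
***..*....
...***...*
*......*.*
.*..**..**
Generation 3: 24 live cells
....**.**.
.*.......*
****.*...*
..*****.**
...*..*...
....**.*..

Cell (3,2) at generation 3: 1 -> alive

Answer: alive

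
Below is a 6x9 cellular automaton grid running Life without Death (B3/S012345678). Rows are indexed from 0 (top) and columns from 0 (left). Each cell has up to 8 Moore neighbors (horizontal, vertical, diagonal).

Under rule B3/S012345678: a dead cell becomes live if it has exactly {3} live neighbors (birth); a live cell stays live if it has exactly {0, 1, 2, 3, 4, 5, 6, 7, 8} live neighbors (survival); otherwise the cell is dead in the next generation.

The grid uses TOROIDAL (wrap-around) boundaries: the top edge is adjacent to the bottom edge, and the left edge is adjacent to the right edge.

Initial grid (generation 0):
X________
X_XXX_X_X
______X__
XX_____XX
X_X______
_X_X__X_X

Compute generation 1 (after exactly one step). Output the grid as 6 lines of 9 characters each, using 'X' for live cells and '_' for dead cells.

Simulating step by step:
Generation 0 (given above): 18 live cells
Generation 1: 27 live cells
(generation 1 grid is the final answer)

Answer: X___XX___
XXXXXXXXX
__XX_XX__
XX_____XX
X_X______
_XXX__X_X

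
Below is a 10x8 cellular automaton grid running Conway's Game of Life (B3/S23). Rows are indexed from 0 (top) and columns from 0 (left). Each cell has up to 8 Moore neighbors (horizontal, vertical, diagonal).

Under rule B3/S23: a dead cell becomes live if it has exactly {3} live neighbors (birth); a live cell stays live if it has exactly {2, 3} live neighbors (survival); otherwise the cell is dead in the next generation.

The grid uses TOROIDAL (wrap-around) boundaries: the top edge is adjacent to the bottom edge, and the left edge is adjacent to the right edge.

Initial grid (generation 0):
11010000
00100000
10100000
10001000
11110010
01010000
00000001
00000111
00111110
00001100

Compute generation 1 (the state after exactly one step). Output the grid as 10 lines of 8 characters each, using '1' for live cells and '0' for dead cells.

Answer: 01111000
10110000
00010000
10000000
10011001
01010001
10000001
00010001
00010001
01000010

Derivation:
Simulating step by step:
Generation 0 (given above): 26 live cells
Generation 1: 24 live cells
(generation 1 grid is the final answer)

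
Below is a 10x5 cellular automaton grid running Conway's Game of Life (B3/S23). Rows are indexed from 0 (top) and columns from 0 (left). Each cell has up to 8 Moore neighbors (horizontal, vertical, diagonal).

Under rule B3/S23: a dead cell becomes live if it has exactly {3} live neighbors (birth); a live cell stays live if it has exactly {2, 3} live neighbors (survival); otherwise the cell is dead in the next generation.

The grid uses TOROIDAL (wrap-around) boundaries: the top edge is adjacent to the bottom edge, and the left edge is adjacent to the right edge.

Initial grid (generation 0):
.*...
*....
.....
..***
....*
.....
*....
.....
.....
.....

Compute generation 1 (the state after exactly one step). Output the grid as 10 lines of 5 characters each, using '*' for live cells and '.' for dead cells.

Answer: .....
.....
...**
...**
....*
.....
.....
.....
.....
.....

Derivation:
Simulating step by step:
Generation 0 (given above): 7 live cells
Generation 1: 5 live cells
(generation 1 grid is the final answer)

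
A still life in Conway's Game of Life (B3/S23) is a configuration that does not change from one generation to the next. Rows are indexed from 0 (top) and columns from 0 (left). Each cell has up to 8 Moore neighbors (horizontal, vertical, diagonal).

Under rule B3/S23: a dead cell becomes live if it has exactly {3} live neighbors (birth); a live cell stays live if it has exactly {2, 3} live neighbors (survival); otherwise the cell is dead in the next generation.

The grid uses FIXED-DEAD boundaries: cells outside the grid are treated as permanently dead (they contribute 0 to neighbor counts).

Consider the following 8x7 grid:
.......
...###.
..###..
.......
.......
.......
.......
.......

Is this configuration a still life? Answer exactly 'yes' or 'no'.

Compute generation 1 and compare to generation 0 (given above):
Generation 1:
....#..
..#..#.
..#..#.
...#...
.......
.......
.......
.......
Cell (0,4) differs: gen0=0 vs gen1=1 -> NOT a still life.

Answer: no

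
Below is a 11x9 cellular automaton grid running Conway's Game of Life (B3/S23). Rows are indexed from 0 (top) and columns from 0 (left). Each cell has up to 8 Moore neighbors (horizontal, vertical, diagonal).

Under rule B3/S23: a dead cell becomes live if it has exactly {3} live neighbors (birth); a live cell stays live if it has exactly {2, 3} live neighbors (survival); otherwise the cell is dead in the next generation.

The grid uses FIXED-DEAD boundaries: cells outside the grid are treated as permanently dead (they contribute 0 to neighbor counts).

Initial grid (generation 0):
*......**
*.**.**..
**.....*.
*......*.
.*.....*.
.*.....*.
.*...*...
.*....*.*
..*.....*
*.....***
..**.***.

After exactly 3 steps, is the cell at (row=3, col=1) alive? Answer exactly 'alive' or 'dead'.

Simulating step by step:
Generation 0 (given above): 33 live cells
Generation 1: 41 live cells
.*....**.
*.*...*.*
*.*....*.
*.....***
**....***
***...*..
***...**.
.**....*.
.*....*.*
.***.*..*
.....*..*
Generation 2: 30 live cells
.*....**.
*.*...*.*
*........
*........
..*..*..*
.....*..*
...*..**.
........*
*..*..*.*
.**.***.*
..*.*....
Generation 3: 28 live cells
.*....**.
*.....*..
*........
.*.......
.........
....**..*
......***
......*.*
.****.*.*
.**.*.*..
.**.*....

Cell (3,1) at generation 3: 1 -> alive

Answer: alive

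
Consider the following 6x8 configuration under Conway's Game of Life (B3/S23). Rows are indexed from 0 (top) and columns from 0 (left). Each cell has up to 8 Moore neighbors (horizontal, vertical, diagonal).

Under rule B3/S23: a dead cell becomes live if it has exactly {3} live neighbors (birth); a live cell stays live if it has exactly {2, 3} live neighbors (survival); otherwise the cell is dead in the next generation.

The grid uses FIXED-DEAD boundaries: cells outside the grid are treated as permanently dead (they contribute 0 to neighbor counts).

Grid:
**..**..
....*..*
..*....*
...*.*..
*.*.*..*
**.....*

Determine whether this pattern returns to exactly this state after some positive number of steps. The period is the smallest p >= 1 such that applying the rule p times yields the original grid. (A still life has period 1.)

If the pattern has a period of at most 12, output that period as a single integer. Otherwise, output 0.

Answer: 0

Derivation:
Simulating and comparing each generation to the original:
Gen 0 (original, given above): 17 live cells
Gen 1: 22 live cells, differs from original
Gen 2: 16 live cells, differs from original
Gen 3: 17 live cells, differs from original
Gen 4: 19 live cells, differs from original
Gen 5: 18 live cells, differs from original
Gen 6: 23 live cells, differs from original
Gen 7: 22 live cells, differs from original
Gen 8: 25 live cells, differs from original
Gen 9: 23 live cells, differs from original
Gen 10: 21 live cells, differs from original
Gen 11: 22 live cells, differs from original
Gen 12: 26 live cells, differs from original
No period found within 12 steps.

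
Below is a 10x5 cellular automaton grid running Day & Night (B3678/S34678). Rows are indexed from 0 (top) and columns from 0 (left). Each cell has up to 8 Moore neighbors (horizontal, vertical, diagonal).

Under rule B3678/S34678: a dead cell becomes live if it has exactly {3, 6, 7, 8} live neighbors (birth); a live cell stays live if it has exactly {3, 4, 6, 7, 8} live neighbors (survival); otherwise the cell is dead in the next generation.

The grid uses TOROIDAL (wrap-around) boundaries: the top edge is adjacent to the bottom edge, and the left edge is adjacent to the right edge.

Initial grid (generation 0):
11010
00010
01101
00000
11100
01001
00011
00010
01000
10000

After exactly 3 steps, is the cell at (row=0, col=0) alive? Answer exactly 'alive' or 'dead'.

Simulating step by step:
Generation 0 (given above): 17 live cells
Generation 1: 17 live cells
00100
00010
00010
00010
11000
01001
10111
00101
00000
10101
Generation 2: 24 live cells
01001
00100
00101
00101
10101
11001
10101
11001
11001
01010
Generation 3: 20 live cells
10010
11000
01000
00011
00001
10100
11000
10100
11011
11000

Cell (0,0) at generation 3: 1 -> alive

Answer: alive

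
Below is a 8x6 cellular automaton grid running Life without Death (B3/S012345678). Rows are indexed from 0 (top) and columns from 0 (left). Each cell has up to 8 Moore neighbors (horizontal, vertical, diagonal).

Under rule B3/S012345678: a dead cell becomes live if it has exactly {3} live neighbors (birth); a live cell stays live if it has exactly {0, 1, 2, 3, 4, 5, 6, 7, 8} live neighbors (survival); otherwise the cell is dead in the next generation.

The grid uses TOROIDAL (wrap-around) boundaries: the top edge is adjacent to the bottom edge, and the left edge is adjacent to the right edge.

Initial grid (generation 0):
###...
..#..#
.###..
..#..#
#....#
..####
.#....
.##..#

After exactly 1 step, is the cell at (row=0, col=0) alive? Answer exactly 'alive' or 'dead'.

Simulating step by step:
Generation 0 (given above): 20 live cells
Generation 1: 30 live cells
####.#
..#..#
#####.
..####
###..#
.#####
.#...#
.##..#

Cell (0,0) at generation 1: 1 -> alive

Answer: alive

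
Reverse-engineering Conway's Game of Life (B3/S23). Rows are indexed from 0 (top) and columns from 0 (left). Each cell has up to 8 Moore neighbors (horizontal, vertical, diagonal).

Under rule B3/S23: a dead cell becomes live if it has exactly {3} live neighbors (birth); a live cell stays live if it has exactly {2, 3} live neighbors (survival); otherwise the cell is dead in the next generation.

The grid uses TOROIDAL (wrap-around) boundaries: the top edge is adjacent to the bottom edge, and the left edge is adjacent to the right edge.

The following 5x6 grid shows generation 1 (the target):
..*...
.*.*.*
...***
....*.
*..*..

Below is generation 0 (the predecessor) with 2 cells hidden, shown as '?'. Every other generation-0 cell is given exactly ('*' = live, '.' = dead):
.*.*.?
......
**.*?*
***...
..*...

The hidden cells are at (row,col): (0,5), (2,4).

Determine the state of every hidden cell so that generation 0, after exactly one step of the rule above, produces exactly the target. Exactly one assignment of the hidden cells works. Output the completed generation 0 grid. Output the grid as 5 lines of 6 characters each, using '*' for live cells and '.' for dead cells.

Answer: .*.*..
......
**.***
***...
..*...

Derivation:
Hidden generation-0 cells (in order): (0,5), (2,4).
A hidden cell only influences target cells in its own 3x3 neighborhood. Try each of the 2^2 = 4 assignments, step the completed generation 0 forward once under B3/S23, and compare with the target:
  (0,5)=. (2,4)=. -> step gives (1,3)='.' but target has '*' -> reject
  (0,5)=. (2,4)=* -> step reproduces the target at every cell -> ACCEPT
  (0,5)=* (2,4)=. -> step gives (1,3)='.' but target has '*' -> reject
  (0,5)=* (2,4)=* -> step gives (1,5)='.' but target has '*' -> reject
Unique solution: (0,5)=dead, (2,4)=live.
Check: live-neighbor counts of every cell in the completed generation 0:
113110
434343
444223
454434
354311
Applying B3/S23 to generation 0 with these counts gives:
..*...
.*.*.*
...***
....*.
*..*..
which matches the target exactly.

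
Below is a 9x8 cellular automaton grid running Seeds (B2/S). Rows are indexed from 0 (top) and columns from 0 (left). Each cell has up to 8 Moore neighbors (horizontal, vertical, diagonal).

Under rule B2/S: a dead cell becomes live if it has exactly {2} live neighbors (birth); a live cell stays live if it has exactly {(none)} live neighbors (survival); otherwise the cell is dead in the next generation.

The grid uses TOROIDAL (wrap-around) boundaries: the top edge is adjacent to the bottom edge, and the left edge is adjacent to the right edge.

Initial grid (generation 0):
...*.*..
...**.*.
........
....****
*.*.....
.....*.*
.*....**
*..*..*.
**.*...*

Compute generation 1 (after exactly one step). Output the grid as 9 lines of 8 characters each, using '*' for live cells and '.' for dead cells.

Simulating step by step:
Generation 0 (given above): 23 live cells
Generation 1: 13 live cells
(generation 1 grid is the final answer)

Answer: .*......
..*.....
........
**.*....
.*.*....
..*.....
..*.*...
....**..
.....*..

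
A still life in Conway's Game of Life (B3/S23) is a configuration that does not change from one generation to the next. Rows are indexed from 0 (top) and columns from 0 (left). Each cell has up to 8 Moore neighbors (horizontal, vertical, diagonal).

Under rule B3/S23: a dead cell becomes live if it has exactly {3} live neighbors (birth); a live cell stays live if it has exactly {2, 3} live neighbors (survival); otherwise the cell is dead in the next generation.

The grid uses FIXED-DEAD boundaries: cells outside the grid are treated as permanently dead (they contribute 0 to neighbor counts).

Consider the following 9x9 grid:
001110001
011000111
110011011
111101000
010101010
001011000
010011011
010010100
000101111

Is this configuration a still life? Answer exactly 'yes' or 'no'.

Answer: no

Derivation:
Compute generation 1 and compare to generation 0 (given above):
Generation 1:
011100001
100000100
000011001
000101011
100001000
011000011
011000010
001100000
000011110
Cell (0,1) differs: gen0=0 vs gen1=1 -> NOT a still life.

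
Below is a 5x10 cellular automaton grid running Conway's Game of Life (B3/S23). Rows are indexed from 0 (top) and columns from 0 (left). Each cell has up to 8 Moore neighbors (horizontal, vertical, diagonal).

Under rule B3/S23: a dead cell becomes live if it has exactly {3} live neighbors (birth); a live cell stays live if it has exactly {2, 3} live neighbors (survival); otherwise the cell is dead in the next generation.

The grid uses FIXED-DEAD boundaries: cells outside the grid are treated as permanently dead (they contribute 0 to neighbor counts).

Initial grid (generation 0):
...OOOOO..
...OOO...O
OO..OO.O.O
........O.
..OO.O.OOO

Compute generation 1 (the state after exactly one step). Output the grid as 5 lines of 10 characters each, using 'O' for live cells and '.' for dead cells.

Answer: ...O..O...
..O....O..
...O.OO..O
.OOO.O....
.......OOO

Derivation:
Simulating step by step:
Generation 0 (given above): 22 live cells
Generation 1: 15 live cells
(generation 1 grid is the final answer)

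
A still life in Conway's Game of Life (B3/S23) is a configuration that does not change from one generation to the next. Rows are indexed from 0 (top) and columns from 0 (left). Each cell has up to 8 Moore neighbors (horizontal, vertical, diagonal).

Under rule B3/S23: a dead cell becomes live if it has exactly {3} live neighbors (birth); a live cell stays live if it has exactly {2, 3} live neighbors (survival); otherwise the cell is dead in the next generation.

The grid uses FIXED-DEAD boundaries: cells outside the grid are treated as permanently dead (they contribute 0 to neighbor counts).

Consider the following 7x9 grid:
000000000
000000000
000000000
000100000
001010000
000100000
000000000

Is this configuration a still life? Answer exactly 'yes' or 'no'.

Answer: yes

Derivation:
Compute generation 1 and compare to generation 0 (given above):
Generation 1:
000000000
000000000
000000000
000100000
001010000
000100000
000000000
The grids are IDENTICAL -> still life.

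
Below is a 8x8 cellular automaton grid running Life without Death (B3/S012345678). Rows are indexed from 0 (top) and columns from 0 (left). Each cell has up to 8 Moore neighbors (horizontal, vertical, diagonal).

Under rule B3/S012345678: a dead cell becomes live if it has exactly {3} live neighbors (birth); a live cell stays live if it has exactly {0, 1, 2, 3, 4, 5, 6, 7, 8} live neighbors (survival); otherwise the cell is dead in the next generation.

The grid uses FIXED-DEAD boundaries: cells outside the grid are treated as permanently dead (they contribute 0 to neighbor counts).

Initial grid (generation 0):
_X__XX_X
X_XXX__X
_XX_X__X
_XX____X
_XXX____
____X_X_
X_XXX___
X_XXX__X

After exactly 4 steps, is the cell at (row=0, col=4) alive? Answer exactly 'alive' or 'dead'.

Answer: alive

Derivation:
Simulating step by step:
Generation 0 (given above): 30 live cells
Generation 1: 36 live cells
_XX_XXXX
X_XXX__X
XXX_X_XX
XXX____X
_XXX____
____XXX_
X_XXX___
X_XXX__X
Generation 2: 43 live cells
_XX_XXXX
X_XXX__X
XXX_XXXX
XXX___XX
XXXXXXX_
____XXX_
X_XXX_X_
X_XXX__X
Generation 3: 47 live cells
_XX_XXXX
X_XXX__X
XXX_XXXX
XXX___XX
XXXXXXX_
X___XXXX
X_XXX_XX
X_XXXX_X
Generation 4: 47 live cells
_XX_XXXX
X_XXX__X
XXX_XXXX
XXX___XX
XXXXXXX_
X___XXXX
X_XXX_XX
X_XXXX_X

Cell (0,4) at generation 4: 1 -> alive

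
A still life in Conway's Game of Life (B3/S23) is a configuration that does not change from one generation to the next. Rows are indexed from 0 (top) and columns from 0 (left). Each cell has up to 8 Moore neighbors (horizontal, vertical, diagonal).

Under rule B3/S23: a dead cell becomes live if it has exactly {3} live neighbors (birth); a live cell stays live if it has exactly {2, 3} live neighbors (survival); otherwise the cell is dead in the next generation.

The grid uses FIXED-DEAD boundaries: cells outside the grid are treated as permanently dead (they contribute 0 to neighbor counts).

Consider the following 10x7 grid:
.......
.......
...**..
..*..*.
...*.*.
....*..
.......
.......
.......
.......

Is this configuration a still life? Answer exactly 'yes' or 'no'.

Answer: yes

Derivation:
Compute generation 1 and compare to generation 0 (given above):
Generation 1:
.......
.......
...**..
..*..*.
...*.*.
....*..
.......
.......
.......
.......
The grids are IDENTICAL -> still life.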